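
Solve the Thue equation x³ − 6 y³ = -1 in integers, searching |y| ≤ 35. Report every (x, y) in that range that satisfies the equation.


The equation is x³ - 6y³ = -1. For fixed y, x³ = 6·y³ − 1, so a solution requires the RHS to be a perfect cube.
Strategy: iterate y from -35 to 35, compute RHS = 6·y³ − 1, and check whether it is a (positive or negative) perfect cube.
Check small values of y:
  y = 0: RHS = -1 = (-1)³ ⇒ x = -1 works.
  y = 1: RHS = 5 is not a perfect cube.
  y = -1: RHS = -7 is not a perfect cube.
  y = 2: RHS = 47 is not a perfect cube.
  y = -2: RHS = -49 is not a perfect cube.
  y = 3: RHS = 161 is not a perfect cube.
  y = -3: RHS = -163 is not a perfect cube.
Continuing the search up to |y| = 35 finds no further solutions beyond those listed.
Collected solutions: (-1, 0).

Solutions (with |y| ≤ 35): (-1, 0).


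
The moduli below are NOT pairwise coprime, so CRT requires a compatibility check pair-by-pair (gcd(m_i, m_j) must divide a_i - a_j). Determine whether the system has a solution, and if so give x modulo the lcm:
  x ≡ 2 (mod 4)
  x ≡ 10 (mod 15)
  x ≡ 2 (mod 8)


Moduli 4, 15, 8 are not pairwise coprime, so CRT works modulo lcm(m_i) when all pairwise compatibility conditions hold.
Pairwise compatibility: gcd(m_i, m_j) must divide a_i - a_j for every pair.
Merge one congruence at a time:
  Start: x ≡ 2 (mod 4).
  Combine with x ≡ 10 (mod 15): gcd(4, 15) = 1; 10 - 2 = 8, which IS divisible by 1, so compatible.
    Write x = 2 + 4·t and substitute into x ≡ 10 (mod 15): 4·t ≡ 10 − 2 = 8 (mod 15).
    The inverse of 4 mod 15 is 4 (since 4·4 = 16 = 1·15 + 1), so t ≡ 4·8 = 32 ≡ 2 (mod 15).
    Then x = 2 + 4·2 = 10, valid modulo lcm(4, 15) = 60: x ≡ 10 (mod 60).
  Combine with x ≡ 2 (mod 8): gcd(60, 8) = 4; 2 - 10 = -8, which IS divisible by 4, so compatible.
    Write x = 10 + 60·t and substitute into x ≡ 2 (mod 8): 60·t ≡ 2 − 10 = -8 (mod 8).
    Divide the congruence (and modulus) by g = 4: 15·t ≡ -2 (mod 2).
    Reduce coefficients mod 2: 1·t ≡ 0 (mod 2).
    So t ≡ 0 (mod 2).
    Then x = 10 + 60·0 = 10, valid modulo lcm(60, 8) = 120: x ≡ 10 (mod 120).
Verify: 10 mod 4 = 2, 10 mod 15 = 10, 10 mod 8 = 2.

x ≡ 10 (mod 120).


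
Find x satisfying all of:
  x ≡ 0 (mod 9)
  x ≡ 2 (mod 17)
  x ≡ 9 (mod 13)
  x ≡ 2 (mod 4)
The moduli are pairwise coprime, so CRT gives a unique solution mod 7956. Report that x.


Product of moduli M = 9 · 17 · 13 · 4 = 7956.
Merge one congruence at a time:
  Start: x ≡ 0 (mod 9).
  Combine with x ≡ 2 (mod 17); new modulus lcm = 153.
    Write x = 0 + 9·t and substitute into x ≡ 2 (mod 17): 9·t ≡ 2 − 0 = 2 (mod 17).
    The inverse of 9 mod 17 is 2 (since 9·2 = 18 = 1·17 + 1), so t ≡ 2·2 = 4 ≡ 4 (mod 17).
    Then x = 0 + 9·4 = 36, valid modulo lcm(9, 17) = 153: x ≡ 36 (mod 153).
  Combine with x ≡ 9 (mod 13); new modulus lcm = 1989.
    Write x = 36 + 153·t and substitute into x ≡ 9 (mod 13): 153·t ≡ 9 − 36 = -27 (mod 13).
    Reduce coefficients mod 13: 10·t ≡ 12 (mod 13).
    The inverse of 10 mod 13 is 4 (since 10·4 = 40 = 3·13 + 1), so t ≡ 4·12 = 48 ≡ 9 (mod 13).
    Then x = 36 + 153·9 = 1413, valid modulo lcm(153, 13) = 1989: x ≡ 1413 (mod 1989).
  Combine with x ≡ 2 (mod 4); new modulus lcm = 7956.
    Write x = 1413 + 1989·t and substitute into x ≡ 2 (mod 4): 1989·t ≡ 2 − 1413 = -1411 (mod 4).
    Reduce coefficients mod 4: 1·t ≡ 1 (mod 4).
    So t ≡ 1 (mod 4).
    Then x = 1413 + 1989·1 = 3402, valid modulo lcm(1989, 4) = 7956: x ≡ 3402 (mod 7956).
Verify against each original: 3402 mod 9 = 0, 3402 mod 17 = 2, 3402 mod 13 = 9, 3402 mod 4 = 2.

x ≡ 3402 (mod 7956).


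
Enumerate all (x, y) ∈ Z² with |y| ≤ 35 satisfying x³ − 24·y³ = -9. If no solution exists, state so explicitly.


The equation is x³ - 24y³ = -9. For fixed y, x³ = 24·y³ − 9, so a solution requires the RHS to be a perfect cube.
Strategy: iterate y from -35 to 35, compute RHS = 24·y³ − 9, and check whether it is a (positive or negative) perfect cube.
Check small values of y:
  y = 0: RHS = -9 is not a perfect cube.
  y = 1: RHS = 15 is not a perfect cube.
  y = -1: RHS = -33 is not a perfect cube.
  y = 2: RHS = 183 is not a perfect cube.
  y = -2: RHS = -201 is not a perfect cube.
  y = 3: RHS = 639 is not a perfect cube.
  y = -3: RHS = -657 is not a perfect cube.
Continuing the search up to |y| = 35 finds no solutions either.
No (x, y) in the scanned range satisfies the equation.

No integer solutions with |y| ≤ 35.


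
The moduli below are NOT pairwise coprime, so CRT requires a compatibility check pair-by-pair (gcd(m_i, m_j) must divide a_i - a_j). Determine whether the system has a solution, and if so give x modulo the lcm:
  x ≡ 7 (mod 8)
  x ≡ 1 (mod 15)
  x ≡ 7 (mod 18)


Moduli 8, 15, 18 are not pairwise coprime, so CRT works modulo lcm(m_i) when all pairwise compatibility conditions hold.
Pairwise compatibility: gcd(m_i, m_j) must divide a_i - a_j for every pair.
Merge one congruence at a time:
  Start: x ≡ 7 (mod 8).
  Combine with x ≡ 1 (mod 15): gcd(8, 15) = 1; 1 - 7 = -6, which IS divisible by 1, so compatible.
    Write x = 7 + 8·t and substitute into x ≡ 1 (mod 15): 8·t ≡ 1 − 7 = -6 (mod 15).
    Reduce coefficients mod 15: 8·t ≡ 9 (mod 15).
    The inverse of 8 mod 15 is 2 (since 8·2 = 16 = 1·15 + 1), so t ≡ 2·9 = 18 ≡ 3 (mod 15).
    Then x = 7 + 8·3 = 31, valid modulo lcm(8, 15) = 120: x ≡ 31 (mod 120).
  Combine with x ≡ 7 (mod 18): gcd(120, 18) = 6; 7 - 31 = -24, which IS divisible by 6, so compatible.
    Write x = 31 + 120·t and substitute into x ≡ 7 (mod 18): 120·t ≡ 7 − 31 = -24 (mod 18).
    Divide the congruence (and modulus) by g = 6: 20·t ≡ -4 (mod 3).
    Reduce coefficients mod 3: 2·t ≡ 2 (mod 3).
    The inverse of 2 mod 3 is 2 (since 2·2 = 4 = 1·3 + 1), so t ≡ 2·2 = 4 ≡ 1 (mod 3).
    Then x = 31 + 120·1 = 151, valid modulo lcm(120, 18) = 360: x ≡ 151 (mod 360).
Verify: 151 mod 8 = 7, 151 mod 15 = 1, 151 mod 18 = 7.

x ≡ 151 (mod 360).


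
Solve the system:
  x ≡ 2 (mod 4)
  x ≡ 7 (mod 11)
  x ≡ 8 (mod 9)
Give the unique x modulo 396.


Moduli 4, 11, 9 are pairwise coprime; by CRT there is a unique solution modulo M = 4 · 11 · 9 = 396.
Solve pairwise, accumulating the modulus:
  Start with x ≡ 2 (mod 4).
  Combine with x ≡ 7 (mod 11): since gcd(4, 11) = 1, we get a unique residue mod 44.
    Write x = 2 + 4·t and substitute into x ≡ 7 (mod 11): 4·t ≡ 7 − 2 = 5 (mod 11).
    The inverse of 4 mod 11 is 3 (since 4·3 = 12 = 1·11 + 1), so t ≡ 3·5 = 15 ≡ 4 (mod 11).
    Then x = 2 + 4·4 = 18, valid modulo lcm(4, 11) = 44: x ≡ 18 (mod 44).
  Combine with x ≡ 8 (mod 9): since gcd(44, 9) = 1, we get a unique residue mod 396.
    Write x = 18 + 44·t and substitute into x ≡ 8 (mod 9): 44·t ≡ 8 − 18 = -10 (mod 9).
    Reduce coefficients mod 9: 8·t ≡ 8 (mod 9).
    The inverse of 8 mod 9 is 8 (since 8·8 = 64 = 7·9 + 1), so t ≡ 8·8 = 64 ≡ 1 (mod 9).
    Then x = 18 + 44·1 = 62, valid modulo lcm(44, 9) = 396: x ≡ 62 (mod 396).
Verify: 62 mod 4 = 2 ✓, 62 mod 11 = 7 ✓, 62 mod 9 = 8 ✓.

x ≡ 62 (mod 396).


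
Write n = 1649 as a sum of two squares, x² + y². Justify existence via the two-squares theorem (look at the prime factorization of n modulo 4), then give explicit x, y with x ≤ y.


Step 1: Factor n = 1649 = 17 · 97.
Step 2: Check the mod-4 condition on each prime factor: 17 ≡ 1 (mod 4), exponent 1; 97 ≡ 1 (mod 4), exponent 1.
All primes ≡ 3 (mod 4) appear to even exponent (or don't appear), so by the two-squares theorem n IS expressible as a sum of two squares.
Step 3: Build a representation. Here n = 17 · 97 is a product of primes ≡ 1 (mod 4). Each prime p ≡ 1 (mod 4) is itself a sum of two squares; find a² by testing p − a² for a perfect square:
  17: 17 − 1² = 16 = 4² ⇒ 17 = 1² + 4².
  97: 97 − 1² = 96, 97 − 2² = 93, 97 − 3² = 88, 97 − 4² = 81 = 9² ⇒ 97 = 4² + 9².
  Combine using the Brahmagupta–Fibonacci identity (a² + b²)(c² + d²) = (ac − bd)² + (ad + bc)² = (ac + bd)² + (ad − bc)²:
  17 · 97 = 1649: from (1² + 4²)(4² + 9²), take (1·4 − 4·9, 1·9 + 4·4) = (4 − 36, 9 + 16) = (-32, 25); dropping signs (only squares matter) gives (32, 25); check 32² + 25² = 1024 + 625 = 1649 ✓.
Step 4: Order so x ≤ y and verify: 25² + 32² = 625 + 1024 = 1649 = n. ✓

n = 1649 = 25² + 32² (one valid representation with x ≤ y).


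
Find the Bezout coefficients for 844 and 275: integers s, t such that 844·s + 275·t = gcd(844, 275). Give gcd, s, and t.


Euclidean algorithm on (844, 275) — divide until remainder is 0:
  844 = 3 · 275 + 19
  275 = 14 · 19 + 9
  19 = 2 · 9 + 1
  9 = 9 · 1 + 0
gcd(844, 275) = 1.
Track Bezout coefficients alongside the remainders: start with r₀ = 844 = a·1 + b·0 (s = 1, t = 0) and r₁ = 275 = a·0 + b·1 (s = 0, t = 1); each new remainder r_{k+1} = r_{k-1} − q_k·r_k inherits s_{k+1} = s_{k-1} − q_k·s_k, t_{k+1} = t_{k-1} − q_k·t_k, so r_k = a·s_k + b·t_k at every step:
  q = 3: r = 19, s = 1 − 3·0 = 1, t = 0 − 3·1 = -3  (check: 844·1 + 275·(-3) = 19)
  q = 14: r = 9, s = 0 − 14·1 = -14, t = 1 − 14·(-3) = 43  (check: 844·(-14) + 275·43 = 9)
  q = 2: r = 1, s = 1 − 2·(-14) = 29, t = -3 − 2·43 = -89  (check: 844·29 + 275·(-89) = 1)
The row with r = 1 (the gcd) gives the Bezout coefficients s = 29, t = -89.
Result: 844 · (29) + 275 · (-89) = 1.

gcd(844, 275) = 1; s = 29, t = -89 (check: 844·29 + 275·(-89) = 1).


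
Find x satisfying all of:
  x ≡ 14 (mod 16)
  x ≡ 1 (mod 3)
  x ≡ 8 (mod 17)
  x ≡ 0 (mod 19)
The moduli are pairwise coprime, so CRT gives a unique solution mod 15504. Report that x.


Product of moduli M = 16 · 3 · 17 · 19 = 15504.
Merge one congruence at a time:
  Start: x ≡ 14 (mod 16).
  Combine with x ≡ 1 (mod 3); new modulus lcm = 48.
    Write x = 14 + 16·t and substitute into x ≡ 1 (mod 3): 16·t ≡ 1 − 14 = -13 (mod 3).
    Reduce coefficients mod 3: 1·t ≡ 2 (mod 3).
    So t ≡ 2 (mod 3).
    Then x = 14 + 16·2 = 46, valid modulo lcm(16, 3) = 48: x ≡ 46 (mod 48).
  Combine with x ≡ 8 (mod 17); new modulus lcm = 816.
    Write x = 46 + 48·t and substitute into x ≡ 8 (mod 17): 48·t ≡ 8 − 46 = -38 (mod 17).
    Reduce coefficients mod 17: 14·t ≡ 13 (mod 17).
    The inverse of 14 mod 17 is 11 (since 14·11 = 154 = 9·17 + 1), so t ≡ 11·13 = 143 ≡ 7 (mod 17).
    Then x = 46 + 48·7 = 382, valid modulo lcm(48, 17) = 816: x ≡ 382 (mod 816).
  Combine with x ≡ 0 (mod 19); new modulus lcm = 15504.
    Write x = 382 + 816·t and substitute into x ≡ 0 (mod 19): 816·t ≡ 0 − 382 = -382 (mod 19).
    Reduce coefficients mod 19: 18·t ≡ 17 (mod 19).
    The inverse of 18 mod 19 is 18 (since 18·18 = 324 = 17·19 + 1), so t ≡ 18·17 = 306 ≡ 2 (mod 19).
    Then x = 382 + 816·2 = 2014, valid modulo lcm(816, 19) = 15504: x ≡ 2014 (mod 15504).
Verify against each original: 2014 mod 16 = 14, 2014 mod 3 = 1, 2014 mod 17 = 8, 2014 mod 19 = 0.

x ≡ 2014 (mod 15504).


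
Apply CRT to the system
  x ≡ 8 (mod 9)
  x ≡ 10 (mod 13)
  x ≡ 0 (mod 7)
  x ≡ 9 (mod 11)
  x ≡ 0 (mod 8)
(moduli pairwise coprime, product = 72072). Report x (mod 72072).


Product of moduli M = 9 · 13 · 7 · 11 · 8 = 72072.
Merge one congruence at a time:
  Start: x ≡ 8 (mod 9).
  Combine with x ≡ 10 (mod 13); new modulus lcm = 117.
    Write x = 8 + 9·t and substitute into x ≡ 10 (mod 13): 9·t ≡ 10 − 8 = 2 (mod 13).
    The inverse of 9 mod 13 is 3 (since 9·3 = 27 = 2·13 + 1), so t ≡ 3·2 = 6 ≡ 6 (mod 13).
    Then x = 8 + 9·6 = 62, valid modulo lcm(9, 13) = 117: x ≡ 62 (mod 117).
  Combine with x ≡ 0 (mod 7); new modulus lcm = 819.
    Write x = 62 + 117·t and substitute into x ≡ 0 (mod 7): 117·t ≡ 0 − 62 = -62 (mod 7).
    Reduce coefficients mod 7: 5·t ≡ 1 (mod 7).
    The inverse of 5 mod 7 is 3 (since 5·3 = 15 = 2·7 + 1), so t ≡ 3·1 = 3 ≡ 3 (mod 7).
    Then x = 62 + 117·3 = 413, valid modulo lcm(117, 7) = 819: x ≡ 413 (mod 819).
  Combine with x ≡ 9 (mod 11); new modulus lcm = 9009.
    Write x = 413 + 819·t and substitute into x ≡ 9 (mod 11): 819·t ≡ 9 − 413 = -404 (mod 11).
    Reduce coefficients mod 11: 5·t ≡ 3 (mod 11).
    The inverse of 5 mod 11 is 9 (since 5·9 = 45 = 4·11 + 1), so t ≡ 9·3 = 27 ≡ 5 (mod 11).
    Then x = 413 + 819·5 = 4508, valid modulo lcm(819, 11) = 9009: x ≡ 4508 (mod 9009).
  Combine with x ≡ 0 (mod 8); new modulus lcm = 72072.
    Write x = 4508 + 9009·t and substitute into x ≡ 0 (mod 8): 9009·t ≡ 0 − 4508 = -4508 (mod 8).
    Reduce coefficients mod 8: 1·t ≡ 4 (mod 8).
    So t ≡ 4 (mod 8).
    Then x = 4508 + 9009·4 = 40544, valid modulo lcm(9009, 8) = 72072: x ≡ 40544 (mod 72072).
Verify against each original: 40544 mod 9 = 8, 40544 mod 13 = 10, 40544 mod 7 = 0, 40544 mod 11 = 9, 40544 mod 8 = 0.

x ≡ 40544 (mod 72072).


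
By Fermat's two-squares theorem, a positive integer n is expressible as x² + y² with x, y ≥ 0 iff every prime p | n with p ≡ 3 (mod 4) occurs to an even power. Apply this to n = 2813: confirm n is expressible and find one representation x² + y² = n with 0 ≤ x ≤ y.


Step 1: Factor n = 2813 = 29 · 97.
Step 2: Check the mod-4 condition on each prime factor: 29 ≡ 1 (mod 4), exponent 1; 97 ≡ 1 (mod 4), exponent 1.
All primes ≡ 3 (mod 4) appear to even exponent (or don't appear), so by the two-squares theorem n IS expressible as a sum of two squares.
Step 3: Build a representation. Here n = 29 · 97 is a product of primes ≡ 1 (mod 4). Each prime p ≡ 1 (mod 4) is itself a sum of two squares; find a² by testing p − a² for a perfect square:
  29: 29 − 1² = 28, 29 − 2² = 25 = 5² ⇒ 29 = 2² + 5².
  97: 97 − 1² = 96, 97 − 2² = 93, 97 − 3² = 88, 97 − 4² = 81 = 9² ⇒ 97 = 4² + 9².
  Combine using the Brahmagupta–Fibonacci identity (a² + b²)(c² + d²) = (ac − bd)² + (ad + bc)² = (ac + bd)² + (ad − bc)²:
  29 · 97 = 2813: from (2² + 5²)(4² + 9²), take (2·4 − 5·9, 2·9 + 5·4) = (8 − 45, 18 + 20) = (-37, 38); dropping signs (only squares matter) gives (37, 38); check 37² + 38² = 1369 + 1444 = 2813 ✓.
Step 4: Order so x ≤ y and verify: 37² + 38² = 1369 + 1444 = 2813 = n. ✓

n = 2813 = 37² + 38² (one valid representation with x ≤ y).


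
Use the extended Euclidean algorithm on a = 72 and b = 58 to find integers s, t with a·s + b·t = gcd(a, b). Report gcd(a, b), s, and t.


Euclidean algorithm on (72, 58) — divide until remainder is 0:
  72 = 1 · 58 + 14
  58 = 4 · 14 + 2
  14 = 7 · 2 + 0
gcd(72, 58) = 2.
Track Bezout coefficients alongside the remainders: start with r₀ = 72 = a·1 + b·0 (s = 1, t = 0) and r₁ = 58 = a·0 + b·1 (s = 0, t = 1); each new remainder r_{k+1} = r_{k-1} − q_k·r_k inherits s_{k+1} = s_{k-1} − q_k·s_k, t_{k+1} = t_{k-1} − q_k·t_k, so r_k = a·s_k + b·t_k at every step:
  q = 1: r = 14, s = 1 − 1·0 = 1, t = 0 − 1·1 = -1  (check: 72·1 + 58·(-1) = 14)
  q = 4: r = 2, s = 0 − 4·1 = -4, t = 1 − 4·(-1) = 5  (check: 72·(-4) + 58·5 = 2)
The row with r = 2 (the gcd) gives the Bezout coefficients s = -4, t = 5.
Result: 72 · (-4) + 58 · (5) = 2.

gcd(72, 58) = 2; s = -4, t = 5 (check: 72·(-4) + 58·5 = 2).


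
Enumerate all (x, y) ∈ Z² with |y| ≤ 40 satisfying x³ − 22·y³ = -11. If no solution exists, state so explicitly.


The equation is x³ - 22y³ = -11. For fixed y, x³ = 22·y³ − 11, so a solution requires the RHS to be a perfect cube.
Strategy: iterate y from -40 to 40, compute RHS = 22·y³ − 11, and check whether it is a (positive or negative) perfect cube.
Check small values of y:
  y = 0: RHS = -11 is not a perfect cube.
  y = 1: RHS = 11 is not a perfect cube.
  y = -1: RHS = -33 is not a perfect cube.
  y = 2: RHS = 165 is not a perfect cube.
  y = -2: RHS = -187 is not a perfect cube.
  y = 3: RHS = 583 is not a perfect cube.
  y = -3: RHS = -605 is not a perfect cube.
Continuing the search up to |y| = 40 finds no solutions either.
No (x, y) in the scanned range satisfies the equation.

No integer solutions with |y| ≤ 40.


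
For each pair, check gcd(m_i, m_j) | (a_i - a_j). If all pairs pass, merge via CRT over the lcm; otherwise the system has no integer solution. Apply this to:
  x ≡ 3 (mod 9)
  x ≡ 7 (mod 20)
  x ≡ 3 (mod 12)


Moduli 9, 20, 12 are not pairwise coprime, so CRT works modulo lcm(m_i) when all pairwise compatibility conditions hold.
Pairwise compatibility: gcd(m_i, m_j) must divide a_i - a_j for every pair.
Merge one congruence at a time:
  Start: x ≡ 3 (mod 9).
  Combine with x ≡ 7 (mod 20): gcd(9, 20) = 1; 7 - 3 = 4, which IS divisible by 1, so compatible.
    Write x = 3 + 9·t and substitute into x ≡ 7 (mod 20): 9·t ≡ 7 − 3 = 4 (mod 20).
    The inverse of 9 mod 20 is 9 (since 9·9 = 81 = 4·20 + 1), so t ≡ 9·4 = 36 ≡ 16 (mod 20).
    Then x = 3 + 9·16 = 147, valid modulo lcm(9, 20) = 180: x ≡ 147 (mod 180).
  Combine with x ≡ 3 (mod 12): gcd(180, 12) = 12; 3 - 147 = -144, which IS divisible by 12, so compatible.
    Write x = 147 + 180·t and substitute into x ≡ 3 (mod 12): 180·t ≡ 3 − 147 = -144 (mod 12).
    Divide the congruence (and modulus) by g = 12: 15·t ≡ -12 (mod 1).
    Modulo 1 every t works; take t = 0.
    Then x = 147 + 180·0 = 147, valid modulo lcm(180, 12) = 180: x ≡ 147 (mod 180).
Verify: 147 mod 9 = 3, 147 mod 20 = 7, 147 mod 12 = 3.

x ≡ 147 (mod 180).


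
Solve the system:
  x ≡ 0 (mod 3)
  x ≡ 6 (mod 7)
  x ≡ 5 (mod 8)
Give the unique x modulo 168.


Moduli 3, 7, 8 are pairwise coprime; by CRT there is a unique solution modulo M = 3 · 7 · 8 = 168.
Solve pairwise, accumulating the modulus:
  Start with x ≡ 0 (mod 3).
  Combine with x ≡ 6 (mod 7): since gcd(3, 7) = 1, we get a unique residue mod 21.
    Write x = 0 + 3·t and substitute into x ≡ 6 (mod 7): 3·t ≡ 6 − 0 = 6 (mod 7).
    The inverse of 3 mod 7 is 5 (since 3·5 = 15 = 2·7 + 1), so t ≡ 5·6 = 30 ≡ 2 (mod 7).
    Then x = 0 + 3·2 = 6, valid modulo lcm(3, 7) = 21: x ≡ 6 (mod 21).
  Combine with x ≡ 5 (mod 8): since gcd(21, 8) = 1, we get a unique residue mod 168.
    Write x = 6 + 21·t and substitute into x ≡ 5 (mod 8): 21·t ≡ 5 − 6 = -1 (mod 8).
    Reduce coefficients mod 8: 5·t ≡ 7 (mod 8).
    The inverse of 5 mod 8 is 5 (since 5·5 = 25 = 3·8 + 1), so t ≡ 5·7 = 35 ≡ 3 (mod 8).
    Then x = 6 + 21·3 = 69, valid modulo lcm(21, 8) = 168: x ≡ 69 (mod 168).
Verify: 69 mod 3 = 0 ✓, 69 mod 7 = 6 ✓, 69 mod 8 = 5 ✓.

x ≡ 69 (mod 168).


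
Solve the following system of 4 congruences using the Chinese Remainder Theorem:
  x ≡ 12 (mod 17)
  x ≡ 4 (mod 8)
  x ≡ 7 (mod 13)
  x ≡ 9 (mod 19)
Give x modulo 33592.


Product of moduli M = 17 · 8 · 13 · 19 = 33592.
Merge one congruence at a time:
  Start: x ≡ 12 (mod 17).
  Combine with x ≡ 4 (mod 8); new modulus lcm = 136.
    Write x = 12 + 17·t and substitute into x ≡ 4 (mod 8): 17·t ≡ 4 − 12 = -8 (mod 8).
    Reduce coefficients mod 8: 1·t ≡ 0 (mod 8).
    So t ≡ 0 (mod 8).
    Then x = 12 + 17·0 = 12, valid modulo lcm(17, 8) = 136: x ≡ 12 (mod 136).
  Combine with x ≡ 7 (mod 13); new modulus lcm = 1768.
    Write x = 12 + 136·t and substitute into x ≡ 7 (mod 13): 136·t ≡ 7 − 12 = -5 (mod 13).
    Reduce coefficients mod 13: 6·t ≡ 8 (mod 13).
    The inverse of 6 mod 13 is 11 (since 6·11 = 66 = 5·13 + 1), so t ≡ 11·8 = 88 ≡ 10 (mod 13).
    Then x = 12 + 136·10 = 1372, valid modulo lcm(136, 13) = 1768: x ≡ 1372 (mod 1768).
  Combine with x ≡ 9 (mod 19); new modulus lcm = 33592.
    Write x = 1372 + 1768·t and substitute into x ≡ 9 (mod 19): 1768·t ≡ 9 − 1372 = -1363 (mod 19).
    Reduce coefficients mod 19: 1·t ≡ 5 (mod 19).
    So t ≡ 5 (mod 19).
    Then x = 1372 + 1768·5 = 10212, valid modulo lcm(1768, 19) = 33592: x ≡ 10212 (mod 33592).
Verify against each original: 10212 mod 17 = 12, 10212 mod 8 = 4, 10212 mod 13 = 7, 10212 mod 19 = 9.

x ≡ 10212 (mod 33592).


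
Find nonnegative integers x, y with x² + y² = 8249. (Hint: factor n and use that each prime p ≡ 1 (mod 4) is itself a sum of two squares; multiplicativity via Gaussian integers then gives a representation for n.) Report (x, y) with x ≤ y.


Step 1: Factor n = 8249 = 73 · 113.
Step 2: Check the mod-4 condition on each prime factor: 73 ≡ 1 (mod 4), exponent 1; 113 ≡ 1 (mod 4), exponent 1.
All primes ≡ 3 (mod 4) appear to even exponent (or don't appear), so by the two-squares theorem n IS expressible as a sum of two squares.
Step 3: Build a representation. Here n = 73 · 113 is a product of primes ≡ 1 (mod 4). Each prime p ≡ 1 (mod 4) is itself a sum of two squares; find a² by testing p − a² for a perfect square:
  73: 73 − 1² = 72, 73 − 2² = 69, 73 − 3² = 64 = 8² ⇒ 73 = 3² + 8².
  113: 113 − 1² = 112, 113 − 2² = 109, 113 − 3² = 104, 113 − 4² = 97, 113 − 5² = 88, 113 − 6² = 77, 113 − 7² = 64 = 8² ⇒ 113 = 7² + 8².
  Combine using the Brahmagupta–Fibonacci identity (a² + b²)(c² + d²) = (ac − bd)² + (ad + bc)² = (ac + bd)² + (ad − bc)²:
  73 · 113 = 8249: from (3² + 8²)(7² + 8²), take (3·7 − 8·8, 3·8 + 8·7) = (21 − 64, 24 + 56) = (-43, 80); dropping signs (only squares matter) gives (43, 80); check 43² + 80² = 1849 + 6400 = 8249 ✓.
Step 4: Order so x ≤ y and verify: 43² + 80² = 1849 + 6400 = 8249 = n. ✓

n = 8249 = 43² + 80² (one valid representation with x ≤ y).


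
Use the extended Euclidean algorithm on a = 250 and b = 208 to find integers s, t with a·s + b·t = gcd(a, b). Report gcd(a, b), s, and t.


Euclidean algorithm on (250, 208) — divide until remainder is 0:
  250 = 1 · 208 + 42
  208 = 4 · 42 + 40
  42 = 1 · 40 + 2
  40 = 20 · 2 + 0
gcd(250, 208) = 2.
Track Bezout coefficients alongside the remainders: start with r₀ = 250 = a·1 + b·0 (s = 1, t = 0) and r₁ = 208 = a·0 + b·1 (s = 0, t = 1); each new remainder r_{k+1} = r_{k-1} − q_k·r_k inherits s_{k+1} = s_{k-1} − q_k·s_k, t_{k+1} = t_{k-1} − q_k·t_k, so r_k = a·s_k + b·t_k at every step:
  q = 1: r = 42, s = 1 − 1·0 = 1, t = 0 − 1·1 = -1  (check: 250·1 + 208·(-1) = 42)
  q = 4: r = 40, s = 0 − 4·1 = -4, t = 1 − 4·(-1) = 5  (check: 250·(-4) + 208·5 = 40)
  q = 1: r = 2, s = 1 − 1·(-4) = 5, t = -1 − 1·5 = -6  (check: 250·5 + 208·(-6) = 2)
The row with r = 2 (the gcd) gives the Bezout coefficients s = 5, t = -6.
Result: 250 · (5) + 208 · (-6) = 2.

gcd(250, 208) = 2; s = 5, t = -6 (check: 250·5 + 208·(-6) = 2).


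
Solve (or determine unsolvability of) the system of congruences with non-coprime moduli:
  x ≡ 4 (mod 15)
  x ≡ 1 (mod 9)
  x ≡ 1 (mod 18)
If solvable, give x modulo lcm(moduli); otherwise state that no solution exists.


Moduli 15, 9, 18 are not pairwise coprime, so CRT works modulo lcm(m_i) when all pairwise compatibility conditions hold.
Pairwise compatibility: gcd(m_i, m_j) must divide a_i - a_j for every pair.
Merge one congruence at a time:
  Start: x ≡ 4 (mod 15).
  Combine with x ≡ 1 (mod 9): gcd(15, 9) = 3; 1 - 4 = -3, which IS divisible by 3, so compatible.
    Write x = 4 + 15·t and substitute into x ≡ 1 (mod 9): 15·t ≡ 1 − 4 = -3 (mod 9).
    Divide the congruence (and modulus) by g = 3: 5·t ≡ -1 (mod 3).
    Reduce coefficients mod 3: 2·t ≡ 2 (mod 3).
    The inverse of 2 mod 3 is 2 (since 2·2 = 4 = 1·3 + 1), so t ≡ 2·2 = 4 ≡ 1 (mod 3).
    Then x = 4 + 15·1 = 19, valid modulo lcm(15, 9) = 45: x ≡ 19 (mod 45).
  Combine with x ≡ 1 (mod 18): gcd(45, 18) = 9; 1 - 19 = -18, which IS divisible by 9, so compatible.
    Write x = 19 + 45·t and substitute into x ≡ 1 (mod 18): 45·t ≡ 1 − 19 = -18 (mod 18).
    Divide the congruence (and modulus) by g = 9: 5·t ≡ -2 (mod 2).
    Reduce coefficients mod 2: 1·t ≡ 0 (mod 2).
    So t ≡ 0 (mod 2).
    Then x = 19 + 45·0 = 19, valid modulo lcm(45, 18) = 90: x ≡ 19 (mod 90).
Verify: 19 mod 15 = 4, 19 mod 9 = 1, 19 mod 18 = 1.

x ≡ 19 (mod 90).


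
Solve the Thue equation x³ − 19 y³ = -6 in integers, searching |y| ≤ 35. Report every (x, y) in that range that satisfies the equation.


The equation is x³ - 19y³ = -6. For fixed y, x³ = 19·y³ − 6, so a solution requires the RHS to be a perfect cube.
Strategy: iterate y from -35 to 35, compute RHS = 19·y³ − 6, and check whether it is a (positive or negative) perfect cube.
Check small values of y:
  y = 0: RHS = -6 is not a perfect cube.
  y = 1: RHS = 13 is not a perfect cube.
  y = -1: RHS = -25 is not a perfect cube.
  y = 2: RHS = 146 is not a perfect cube.
  y = -2: RHS = -158 is not a perfect cube.
  y = 3: RHS = 507 is not a perfect cube.
  y = -3: RHS = -519 is not a perfect cube.
Continuing the search up to |y| = 35 finds no solutions either.
No (x, y) in the scanned range satisfies the equation.

No integer solutions with |y| ≤ 35.


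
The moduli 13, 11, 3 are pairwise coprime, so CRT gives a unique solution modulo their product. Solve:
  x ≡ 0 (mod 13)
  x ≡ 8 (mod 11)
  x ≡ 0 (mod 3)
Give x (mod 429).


Moduli 13, 11, 3 are pairwise coprime; by CRT there is a unique solution modulo M = 13 · 11 · 3 = 429.
Solve pairwise, accumulating the modulus:
  Start with x ≡ 0 (mod 13).
  Combine with x ≡ 8 (mod 11): since gcd(13, 11) = 1, we get a unique residue mod 143.
    Write x = 0 + 13·t and substitute into x ≡ 8 (mod 11): 13·t ≡ 8 − 0 = 8 (mod 11).
    Reduce coefficients mod 11: 2·t ≡ 8 (mod 11).
    The inverse of 2 mod 11 is 6 (since 2·6 = 12 = 1·11 + 1), so t ≡ 6·8 = 48 ≡ 4 (mod 11).
    Then x = 0 + 13·4 = 52, valid modulo lcm(13, 11) = 143: x ≡ 52 (mod 143).
  Combine with x ≡ 0 (mod 3): since gcd(143, 3) = 1, we get a unique residue mod 429.
    Write x = 52 + 143·t and substitute into x ≡ 0 (mod 3): 143·t ≡ 0 − 52 = -52 (mod 3).
    Reduce coefficients mod 3: 2·t ≡ 2 (mod 3).
    The inverse of 2 mod 3 is 2 (since 2·2 = 4 = 1·3 + 1), so t ≡ 2·2 = 4 ≡ 1 (mod 3).
    Then x = 52 + 143·1 = 195, valid modulo lcm(143, 3) = 429: x ≡ 195 (mod 429).
Verify: 195 mod 13 = 0 ✓, 195 mod 11 = 8 ✓, 195 mod 3 = 0 ✓.

x ≡ 195 (mod 429).


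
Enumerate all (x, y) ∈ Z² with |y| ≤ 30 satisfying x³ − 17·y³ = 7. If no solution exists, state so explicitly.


The equation is x³ - 17y³ = 7. For fixed y, x³ = 17·y³ + 7, so a solution requires the RHS to be a perfect cube.
Strategy: iterate y from -30 to 30, compute RHS = 17·y³ + 7, and check whether it is a (positive or negative) perfect cube.
Check small values of y:
  y = 0: RHS = 7 is not a perfect cube.
  y = 1: RHS = 24 is not a perfect cube.
  y = -1: RHS = -10 is not a perfect cube.
  y = 2: RHS = 143 is not a perfect cube.
  y = -2: RHS = -129 is not a perfect cube.
  y = 3: RHS = 466 is not a perfect cube.
  y = -3: RHS = -452 is not a perfect cube.
Continuing the search up to |y| = 30 finds no solutions either.
No (x, y) in the scanned range satisfies the equation.

No integer solutions with |y| ≤ 30.


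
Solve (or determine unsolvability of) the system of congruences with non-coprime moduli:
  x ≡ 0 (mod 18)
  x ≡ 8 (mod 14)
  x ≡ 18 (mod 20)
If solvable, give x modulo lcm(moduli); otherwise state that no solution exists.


Moduli 18, 14, 20 are not pairwise coprime, so CRT works modulo lcm(m_i) when all pairwise compatibility conditions hold.
Pairwise compatibility: gcd(m_i, m_j) must divide a_i - a_j for every pair.
Merge one congruence at a time:
  Start: x ≡ 0 (mod 18).
  Combine with x ≡ 8 (mod 14): gcd(18, 14) = 2; 8 - 0 = 8, which IS divisible by 2, so compatible.
    Write x = 0 + 18·t and substitute into x ≡ 8 (mod 14): 18·t ≡ 8 − 0 = 8 (mod 14).
    Divide the congruence (and modulus) by g = 2: 9·t ≡ 4 (mod 7).
    Reduce coefficients mod 7: 2·t ≡ 4 (mod 7).
    The inverse of 2 mod 7 is 4 (since 2·4 = 8 = 1·7 + 1), so t ≡ 4·4 = 16 ≡ 2 (mod 7).
    Then x = 0 + 18·2 = 36, valid modulo lcm(18, 14) = 126: x ≡ 36 (mod 126).
  Combine with x ≡ 18 (mod 20): gcd(126, 20) = 2; 18 - 36 = -18, which IS divisible by 2, so compatible.
    Write x = 36 + 126·t and substitute into x ≡ 18 (mod 20): 126·t ≡ 18 − 36 = -18 (mod 20).
    Divide the congruence (and modulus) by g = 2: 63·t ≡ -9 (mod 10).
    Reduce coefficients mod 10: 3·t ≡ 1 (mod 10).
    The inverse of 3 mod 10 is 7 (since 3·7 = 21 = 2·10 + 1), so t ≡ 7·1 = 7 ≡ 7 (mod 10).
    Then x = 36 + 126·7 = 918, valid modulo lcm(126, 20) = 1260: x ≡ 918 (mod 1260).
Verify: 918 mod 18 = 0, 918 mod 14 = 8, 918 mod 20 = 18.

x ≡ 918 (mod 1260).


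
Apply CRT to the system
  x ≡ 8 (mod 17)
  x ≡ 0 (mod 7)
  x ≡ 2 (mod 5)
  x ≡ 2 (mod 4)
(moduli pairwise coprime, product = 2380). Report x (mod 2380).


Product of moduli M = 17 · 7 · 5 · 4 = 2380.
Merge one congruence at a time:
  Start: x ≡ 8 (mod 17).
  Combine with x ≡ 0 (mod 7); new modulus lcm = 119.
    Write x = 8 + 17·t and substitute into x ≡ 0 (mod 7): 17·t ≡ 0 − 8 = -8 (mod 7).
    Reduce coefficients mod 7: 3·t ≡ 6 (mod 7).
    The inverse of 3 mod 7 is 5 (since 3·5 = 15 = 2·7 + 1), so t ≡ 5·6 = 30 ≡ 2 (mod 7).
    Then x = 8 + 17·2 = 42, valid modulo lcm(17, 7) = 119: x ≡ 42 (mod 119).
  Combine with x ≡ 2 (mod 5); new modulus lcm = 595.
    Write x = 42 + 119·t and substitute into x ≡ 2 (mod 5): 119·t ≡ 2 − 42 = -40 (mod 5).
    Reduce coefficients mod 5: 4·t ≡ 0 (mod 5).
    The inverse of 4 mod 5 is 4 (since 4·4 = 16 = 3·5 + 1), so t ≡ 4·0 = 0 ≡ 0 (mod 5).
    Then x = 42 + 119·0 = 42, valid modulo lcm(119, 5) = 595: x ≡ 42 (mod 595).
  Combine with x ≡ 2 (mod 4); new modulus lcm = 2380.
    Write x = 42 + 595·t and substitute into x ≡ 2 (mod 4): 595·t ≡ 2 − 42 = -40 (mod 4).
    Reduce coefficients mod 4: 3·t ≡ 0 (mod 4).
    The inverse of 3 mod 4 is 3 (since 3·3 = 9 = 2·4 + 1), so t ≡ 3·0 = 0 ≡ 0 (mod 4).
    Then x = 42 + 595·0 = 42, valid modulo lcm(595, 4) = 2380: x ≡ 42 (mod 2380).
Verify against each original: 42 mod 17 = 8, 42 mod 7 = 0, 42 mod 5 = 2, 42 mod 4 = 2.

x ≡ 42 (mod 2380).


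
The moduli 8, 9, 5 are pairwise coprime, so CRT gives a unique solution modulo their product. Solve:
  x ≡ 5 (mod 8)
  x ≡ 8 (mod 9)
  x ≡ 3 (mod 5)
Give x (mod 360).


Moduli 8, 9, 5 are pairwise coprime; by CRT there is a unique solution modulo M = 8 · 9 · 5 = 360.
Solve pairwise, accumulating the modulus:
  Start with x ≡ 5 (mod 8).
  Combine with x ≡ 8 (mod 9): since gcd(8, 9) = 1, we get a unique residue mod 72.
    Write x = 5 + 8·t and substitute into x ≡ 8 (mod 9): 8·t ≡ 8 − 5 = 3 (mod 9).
    The inverse of 8 mod 9 is 8 (since 8·8 = 64 = 7·9 + 1), so t ≡ 8·3 = 24 ≡ 6 (mod 9).
    Then x = 5 + 8·6 = 53, valid modulo lcm(8, 9) = 72: x ≡ 53 (mod 72).
  Combine with x ≡ 3 (mod 5): since gcd(72, 5) = 1, we get a unique residue mod 360.
    Write x = 53 + 72·t and substitute into x ≡ 3 (mod 5): 72·t ≡ 3 − 53 = -50 (mod 5).
    Reduce coefficients mod 5: 2·t ≡ 0 (mod 5).
    The inverse of 2 mod 5 is 3 (since 2·3 = 6 = 1·5 + 1), so t ≡ 3·0 = 0 ≡ 0 (mod 5).
    Then x = 53 + 72·0 = 53, valid modulo lcm(72, 5) = 360: x ≡ 53 (mod 360).
Verify: 53 mod 8 = 5 ✓, 53 mod 9 = 8 ✓, 53 mod 5 = 3 ✓.

x ≡ 53 (mod 360).


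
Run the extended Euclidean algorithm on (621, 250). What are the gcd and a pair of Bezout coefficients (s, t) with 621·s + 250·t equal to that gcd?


Euclidean algorithm on (621, 250) — divide until remainder is 0:
  621 = 2 · 250 + 121
  250 = 2 · 121 + 8
  121 = 15 · 8 + 1
  8 = 8 · 1 + 0
gcd(621, 250) = 1.
Track Bezout coefficients alongside the remainders: start with r₀ = 621 = a·1 + b·0 (s = 1, t = 0) and r₁ = 250 = a·0 + b·1 (s = 0, t = 1); each new remainder r_{k+1} = r_{k-1} − q_k·r_k inherits s_{k+1} = s_{k-1} − q_k·s_k, t_{k+1} = t_{k-1} − q_k·t_k, so r_k = a·s_k + b·t_k at every step:
  q = 2: r = 121, s = 1 − 2·0 = 1, t = 0 − 2·1 = -2  (check: 621·1 + 250·(-2) = 121)
  q = 2: r = 8, s = 0 − 2·1 = -2, t = 1 − 2·(-2) = 5  (check: 621·(-2) + 250·5 = 8)
  q = 15: r = 1, s = 1 − 15·(-2) = 31, t = -2 − 15·5 = -77  (check: 621·31 + 250·(-77) = 1)
The row with r = 1 (the gcd) gives the Bezout coefficients s = 31, t = -77.
Result: 621 · (31) + 250 · (-77) = 1.

gcd(621, 250) = 1; s = 31, t = -77 (check: 621·31 + 250·(-77) = 1).


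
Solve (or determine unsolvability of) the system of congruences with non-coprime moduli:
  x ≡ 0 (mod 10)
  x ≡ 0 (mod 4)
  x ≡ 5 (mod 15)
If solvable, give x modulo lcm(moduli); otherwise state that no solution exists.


Moduli 10, 4, 15 are not pairwise coprime, so CRT works modulo lcm(m_i) when all pairwise compatibility conditions hold.
Pairwise compatibility: gcd(m_i, m_j) must divide a_i - a_j for every pair.
Merge one congruence at a time:
  Start: x ≡ 0 (mod 10).
  Combine with x ≡ 0 (mod 4): gcd(10, 4) = 2; 0 - 0 = 0, which IS divisible by 2, so compatible.
    Write x = 0 + 10·t and substitute into x ≡ 0 (mod 4): 10·t ≡ 0 − 0 = 0 (mod 4).
    Divide the congruence (and modulus) by g = 2: 5·t ≡ 0 (mod 2).
    Reduce coefficients mod 2: 1·t ≡ 0 (mod 2).
    So t ≡ 0 (mod 2).
    Then x = 0 + 10·0 = 0, valid modulo lcm(10, 4) = 20: x ≡ 0 (mod 20).
  Combine with x ≡ 5 (mod 15): gcd(20, 15) = 5; 5 - 0 = 5, which IS divisible by 5, so compatible.
    Write x = 0 + 20·t and substitute into x ≡ 5 (mod 15): 20·t ≡ 5 − 0 = 5 (mod 15).
    Divide the congruence (and modulus) by g = 5: 4·t ≡ 1 (mod 3).
    Reduce coefficients mod 3: 1·t ≡ 1 (mod 3).
    So t ≡ 1 (mod 3).
    Then x = 0 + 20·1 = 20, valid modulo lcm(20, 15) = 60: x ≡ 20 (mod 60).
Verify: 20 mod 10 = 0, 20 mod 4 = 0, 20 mod 15 = 5.

x ≡ 20 (mod 60).


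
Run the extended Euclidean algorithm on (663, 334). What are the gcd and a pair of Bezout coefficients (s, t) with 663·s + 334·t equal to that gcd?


Euclidean algorithm on (663, 334) — divide until remainder is 0:
  663 = 1 · 334 + 329
  334 = 1 · 329 + 5
  329 = 65 · 5 + 4
  5 = 1 · 4 + 1
  4 = 4 · 1 + 0
gcd(663, 334) = 1.
Track Bezout coefficients alongside the remainders: start with r₀ = 663 = a·1 + b·0 (s = 1, t = 0) and r₁ = 334 = a·0 + b·1 (s = 0, t = 1); each new remainder r_{k+1} = r_{k-1} − q_k·r_k inherits s_{k+1} = s_{k-1} − q_k·s_k, t_{k+1} = t_{k-1} − q_k·t_k, so r_k = a·s_k + b·t_k at every step:
  q = 1: r = 329, s = 1 − 1·0 = 1, t = 0 − 1·1 = -1  (check: 663·1 + 334·(-1) = 329)
  q = 1: r = 5, s = 0 − 1·1 = -1, t = 1 − 1·(-1) = 2  (check: 663·(-1) + 334·2 = 5)
  q = 65: r = 4, s = 1 − 65·(-1) = 66, t = -1 − 65·2 = -131  (check: 663·66 + 334·(-131) = 4)
  q = 1: r = 1, s = -1 − 1·66 = -67, t = 2 − 1·(-131) = 133  (check: 663·(-67) + 334·133 = 1)
The row with r = 1 (the gcd) gives the Bezout coefficients s = -67, t = 133.
Result: 663 · (-67) + 334 · (133) = 1.

gcd(663, 334) = 1; s = -67, t = 133 (check: 663·(-67) + 334·133 = 1).


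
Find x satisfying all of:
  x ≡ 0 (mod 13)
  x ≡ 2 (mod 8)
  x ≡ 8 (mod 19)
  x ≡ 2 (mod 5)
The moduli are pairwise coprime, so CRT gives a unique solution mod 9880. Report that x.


Product of moduli M = 13 · 8 · 19 · 5 = 9880.
Merge one congruence at a time:
  Start: x ≡ 0 (mod 13).
  Combine with x ≡ 2 (mod 8); new modulus lcm = 104.
    Write x = 0 + 13·t and substitute into x ≡ 2 (mod 8): 13·t ≡ 2 − 0 = 2 (mod 8).
    Reduce coefficients mod 8: 5·t ≡ 2 (mod 8).
    The inverse of 5 mod 8 is 5 (since 5·5 = 25 = 3·8 + 1), so t ≡ 5·2 = 10 ≡ 2 (mod 8).
    Then x = 0 + 13·2 = 26, valid modulo lcm(13, 8) = 104: x ≡ 26 (mod 104).
  Combine with x ≡ 8 (mod 19); new modulus lcm = 1976.
    Write x = 26 + 104·t and substitute into x ≡ 8 (mod 19): 104·t ≡ 8 − 26 = -18 (mod 19).
    Reduce coefficients mod 19: 9·t ≡ 1 (mod 19).
    The inverse of 9 mod 19 is 17 (since 9·17 = 153 = 8·19 + 1), so t ≡ 17·1 = 17 ≡ 17 (mod 19).
    Then x = 26 + 104·17 = 1794, valid modulo lcm(104, 19) = 1976: x ≡ 1794 (mod 1976).
  Combine with x ≡ 2 (mod 5); new modulus lcm = 9880.
    Write x = 1794 + 1976·t and substitute into x ≡ 2 (mod 5): 1976·t ≡ 2 − 1794 = -1792 (mod 5).
    Reduce coefficients mod 5: 1·t ≡ 3 (mod 5).
    So t ≡ 3 (mod 5).
    Then x = 1794 + 1976·3 = 7722, valid modulo lcm(1976, 5) = 9880: x ≡ 7722 (mod 9880).
Verify against each original: 7722 mod 13 = 0, 7722 mod 8 = 2, 7722 mod 19 = 8, 7722 mod 5 = 2.

x ≡ 7722 (mod 9880).


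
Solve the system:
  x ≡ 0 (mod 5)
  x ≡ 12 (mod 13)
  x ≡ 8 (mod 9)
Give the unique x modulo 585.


Moduli 5, 13, 9 are pairwise coprime; by CRT there is a unique solution modulo M = 5 · 13 · 9 = 585.
Solve pairwise, accumulating the modulus:
  Start with x ≡ 0 (mod 5).
  Combine with x ≡ 12 (mod 13): since gcd(5, 13) = 1, we get a unique residue mod 65.
    Write x = 0 + 5·t and substitute into x ≡ 12 (mod 13): 5·t ≡ 12 − 0 = 12 (mod 13).
    The inverse of 5 mod 13 is 8 (since 5·8 = 40 = 3·13 + 1), so t ≡ 8·12 = 96 ≡ 5 (mod 13).
    Then x = 0 + 5·5 = 25, valid modulo lcm(5, 13) = 65: x ≡ 25 (mod 65).
  Combine with x ≡ 8 (mod 9): since gcd(65, 9) = 1, we get a unique residue mod 585.
    Write x = 25 + 65·t and substitute into x ≡ 8 (mod 9): 65·t ≡ 8 − 25 = -17 (mod 9).
    Reduce coefficients mod 9: 2·t ≡ 1 (mod 9).
    The inverse of 2 mod 9 is 5 (since 2·5 = 10 = 1·9 + 1), so t ≡ 5·1 = 5 ≡ 5 (mod 9).
    Then x = 25 + 65·5 = 350, valid modulo lcm(65, 9) = 585: x ≡ 350 (mod 585).
Verify: 350 mod 5 = 0 ✓, 350 mod 13 = 12 ✓, 350 mod 9 = 8 ✓.

x ≡ 350 (mod 585).


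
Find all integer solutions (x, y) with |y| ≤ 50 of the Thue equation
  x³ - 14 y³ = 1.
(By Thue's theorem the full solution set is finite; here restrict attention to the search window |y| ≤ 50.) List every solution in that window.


The equation is x³ - 14y³ = 1. For fixed y, x³ = 14·y³ + 1, so a solution requires the RHS to be a perfect cube.
Strategy: iterate y from -50 to 50, compute RHS = 14·y³ + 1, and check whether it is a (positive or negative) perfect cube.
Check small values of y:
  y = 0: RHS = 1 = (1)³ ⇒ x = 1 works.
  y = 1: RHS = 15 is not a perfect cube.
  y = -1: RHS = -13 is not a perfect cube.
  y = 2: RHS = 113 is not a perfect cube.
  y = -2: RHS = -111 is not a perfect cube.
  y = 3: RHS = 379 is not a perfect cube.
  y = -3: RHS = -377 is not a perfect cube.
Continuing the search up to |y| = 50 finds no further solutions beyond those listed.
Collected solutions: (1, 0).

Solutions (with |y| ≤ 50): (1, 0).


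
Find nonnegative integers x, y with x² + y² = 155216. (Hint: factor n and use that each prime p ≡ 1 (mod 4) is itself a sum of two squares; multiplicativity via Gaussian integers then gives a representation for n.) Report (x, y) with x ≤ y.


Step 1: Factor n = 155216 = 2^4 · 89 · 109.
Step 2: Check the mod-4 condition on each prime factor: 2 = 2 (special); 89 ≡ 1 (mod 4), exponent 1; 109 ≡ 1 (mod 4), exponent 1.
All primes ≡ 3 (mod 4) appear to even exponent (or don't appear), so by the two-squares theorem n IS expressible as a sum of two squares.
Step 3: Build a representation. Group n = k² · m with k = 4 and m = 89 · 109 = 9701 (a product of primes ≡ 1 (mod 4)); a representation of m scales to one of n via (k·x)² + (k·y)² = k²(x² + y²). Each prime p ≡ 1 (mod 4) is itself a sum of two squares; find a² by testing p − a² for a perfect square:
  89: 89 − 1² = 88, 89 − 2² = 85, 89 − 3² = 80, 89 − 4² = 73, 89 − 5² = 64 = 8² ⇒ 89 = 5² + 8².
  109: 109 − 1² = 108, 109 − 2² = 105, 109 − 3² = 100 = 10² ⇒ 109 = 3² + 10².
  Combine using the Brahmagupta–Fibonacci identity (a² + b²)(c² + d²) = (ac − bd)² + (ad + bc)² = (ac + bd)² + (ad − bc)²:
  89 · 109 = 9701: from (5² + 8²)(3² + 10²), take (5·3 − 8·10, 5·10 + 8·3) = (15 − 80, 50 + 24) = (-65, 74); dropping signs (only squares matter) gives (65, 74); check 65² + 74² = 4225 + 5476 = 9701 ✓.
  Scale by k = 4: (4·65, 4·74) = (260, 296).
Step 4: Order so x ≤ y and verify: 260² + 296² = 67600 + 87616 = 155216 = n. ✓

n = 155216 = 260² + 296² (one valid representation with x ≤ y).
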